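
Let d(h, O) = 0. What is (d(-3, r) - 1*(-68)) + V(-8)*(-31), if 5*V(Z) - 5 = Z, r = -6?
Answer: 433/5 ≈ 86.600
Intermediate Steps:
V(Z) = 1 + Z/5
(d(-3, r) - 1*(-68)) + V(-8)*(-31) = (0 - 1*(-68)) + (1 + (⅕)*(-8))*(-31) = (0 + 68) + (1 - 8/5)*(-31) = 68 - ⅗*(-31) = 68 + 93/5 = 433/5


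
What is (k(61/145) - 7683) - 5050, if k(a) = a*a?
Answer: -267707604/21025 ≈ -12733.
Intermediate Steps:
k(a) = a²
(k(61/145) - 7683) - 5050 = ((61/145)² - 7683) - 5050 = (3721/21025 - 7683) - 5050 = -161531354/21025 - 5050 = -267707604/21025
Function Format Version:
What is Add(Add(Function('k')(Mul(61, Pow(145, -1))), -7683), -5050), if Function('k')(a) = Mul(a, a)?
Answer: Rational(-267707604, 21025) ≈ -12733.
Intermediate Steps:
Function('k')(a) = Pow(a, 2)
Add(Add(Function('k')(Mul(61, Pow(145, -1))), -7683), -5050) = Add(Add(Pow(Mul(61, Pow(145, -1)), 2), -7683), -5050) = Add(Add(Pow(Mul(61, Rational(1, 145)), 2), -7683), -5050) = Add(Add(Pow(Rational(61, 145), 2), -7683), -5050) = Add(Add(Rational(3721, 21025), -7683), -5050) = Add(Rational(-161531354, 21025), -5050) = Rational(-267707604, 21025)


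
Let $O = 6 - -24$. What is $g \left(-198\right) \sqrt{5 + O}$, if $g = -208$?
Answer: $41184 \sqrt{35} \approx 2.4365 \cdot 10^{5}$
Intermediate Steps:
$O = 30$ ($O = 6 + 24 = 30$)
$g \left(-198\right) \sqrt{5 + O} = \left(-208\right) \left(-198\right) \sqrt{5 + 30} = 41184 \sqrt{35}$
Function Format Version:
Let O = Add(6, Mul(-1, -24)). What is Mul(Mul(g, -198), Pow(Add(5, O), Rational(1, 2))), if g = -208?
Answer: Mul(41184, Pow(35, Rational(1, 2))) ≈ 2.4365e+5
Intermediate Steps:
O = 30 (O = Add(6, 24) = 30)
Mul(Mul(g, -198), Pow(Add(5, O), Rational(1, 2))) = Mul(Mul(-208, -198), Pow(Add(5, 30), Rational(1, 2))) = Mul(41184, Pow(35, Rational(1, 2)))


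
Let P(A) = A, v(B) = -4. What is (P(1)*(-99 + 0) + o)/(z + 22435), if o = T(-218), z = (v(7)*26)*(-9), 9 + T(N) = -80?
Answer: -188/23371 ≈ -0.0080442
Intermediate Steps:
T(N) = -89 (T(N) = -9 - 80 = -89)
z = 936 (z = -4*26*(-9) = -104*(-9) = 936)
o = -89
(P(1)*(-99 + 0) + o)/(z + 22435) = (1*(-99 + 0) - 89)/(936 + 22435) = (1*(-99) - 89)/23371 = (-99 - 89)*(1/23371) = -188*1/23371 = -188/23371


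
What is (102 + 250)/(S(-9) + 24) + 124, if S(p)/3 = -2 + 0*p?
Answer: 1292/9 ≈ 143.56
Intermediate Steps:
S(p) = -6 (S(p) = 3*(-2 + 0*p) = 3*(-2 + 0) = 3*(-2) = -6)
(102 + 250)/(S(-9) + 24) + 124 = (102 + 250)/(-6 + 24) + 124 = 352/18 + 124 = 352*(1/18) + 124 = 176/9 + 124 = 1292/9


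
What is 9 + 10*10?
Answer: 109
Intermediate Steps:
9 + 10*10 = 9 + 100 = 109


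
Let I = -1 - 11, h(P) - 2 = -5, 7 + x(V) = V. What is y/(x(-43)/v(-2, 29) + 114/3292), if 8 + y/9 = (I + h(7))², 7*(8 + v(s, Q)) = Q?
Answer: 86795226/577639 ≈ 150.26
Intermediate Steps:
x(V) = -7 + V
v(s, Q) = -8 + Q/7
h(P) = -3 (h(P) = 2 - 5 = -3)
I = -12
y = 1953 (y = -72 + 9*(-12 - 3)² = -72 + 9*(-15)² = -72 + 9*225 = -72 + 2025 = 1953)
y/(x(-43)/v(-2, 29) + 114/3292) = 1953/((-7 - 43)/(-8 + (⅐)*29) + 114/3292) = 1953/(-50/(-8 + 29/7) + 114*(1/3292)) = 1953/(-50/(-27/7) + 57/1646) = 1953/(-50*(-7/27) + 57/1646) = 1953/(350/27 + 57/1646) = 1953/(577639/44442) = 1953*(44442/577639) = 86795226/577639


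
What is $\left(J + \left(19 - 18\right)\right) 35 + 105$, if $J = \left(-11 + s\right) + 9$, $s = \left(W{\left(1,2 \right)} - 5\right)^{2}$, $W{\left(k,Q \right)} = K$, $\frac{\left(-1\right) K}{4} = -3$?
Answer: $1785$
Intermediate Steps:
$K = 12$ ($K = \left(-4\right) \left(-3\right) = 12$)
$W{\left(k,Q \right)} = 12$
$s = 49$ ($s = \left(12 - 5\right)^{2} = 7^{2} = 49$)
$J = 47$ ($J = \left(-11 + 49\right) + 9 = 38 + 9 = 47$)
$\left(J + \left(19 - 18\right)\right) 35 + 105 = \left(47 + \left(19 - 18\right)\right) 35 + 105 = \left(47 + 1\right) 35 + 105 = 48 \cdot 35 + 105 = 1680 + 105 = 1785$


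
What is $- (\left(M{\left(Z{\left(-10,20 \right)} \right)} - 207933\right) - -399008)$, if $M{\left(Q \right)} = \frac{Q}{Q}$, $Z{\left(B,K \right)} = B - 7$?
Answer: $-191076$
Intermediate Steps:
$Z{\left(B,K \right)} = -7 + B$
$M{\left(Q \right)} = 1$
$- (\left(M{\left(Z{\left(-10,20 \right)} \right)} - 207933\right) - -399008) = - (\left(1 - 207933\right) - -399008) = - (\left(1 - 207933\right) + 399008) = - (-207932 + 399008) = \left(-1\right) 191076 = -191076$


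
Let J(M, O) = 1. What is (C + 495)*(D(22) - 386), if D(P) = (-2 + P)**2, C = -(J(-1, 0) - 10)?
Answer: 7056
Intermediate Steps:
C = 9 (C = -(1 - 10) = -1*(-9) = 9)
(C + 495)*(D(22) - 386) = (9 + 495)*((-2 + 22)**2 - 386) = 504*(20**2 - 386) = 504*(400 - 386) = 504*14 = 7056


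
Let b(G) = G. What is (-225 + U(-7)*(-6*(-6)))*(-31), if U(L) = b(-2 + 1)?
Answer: 8091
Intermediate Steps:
U(L) = -1 (U(L) = -2 + 1 = -1)
(-225 + U(-7)*(-6*(-6)))*(-31) = (-225 - (-6)*(-6))*(-31) = (-225 - 1*36)*(-31) = (-225 - 36)*(-31) = -261*(-31) = 8091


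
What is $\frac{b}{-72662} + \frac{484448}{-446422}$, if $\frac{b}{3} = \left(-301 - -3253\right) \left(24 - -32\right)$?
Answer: $- \frac{64149425392}{8109478841} \approx -7.9104$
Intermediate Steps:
$b = 495936$ ($b = 3 \left(-301 - -3253\right) \left(24 - -32\right) = 3 \left(-301 + 3253\right) \left(24 + 32\right) = 3 \cdot 2952 \cdot 56 = 3 \cdot 165312 = 495936$)
$\frac{b}{-72662} + \frac{484448}{-446422} = \frac{495936}{-72662} + \frac{484448}{-446422} = 495936 \left(- \frac{1}{72662}\right) + 484448 \left(- \frac{1}{446422}\right) = - \frac{247968}{36331} - \frac{242224}{223211} = - \frac{64149425392}{8109478841}$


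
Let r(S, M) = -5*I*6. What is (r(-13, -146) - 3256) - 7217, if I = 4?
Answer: -10593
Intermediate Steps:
r(S, M) = -120 (r(S, M) = -5*4*6 = -20*6 = -120)
(r(-13, -146) - 3256) - 7217 = (-120 - 3256) - 7217 = -3376 - 7217 = -10593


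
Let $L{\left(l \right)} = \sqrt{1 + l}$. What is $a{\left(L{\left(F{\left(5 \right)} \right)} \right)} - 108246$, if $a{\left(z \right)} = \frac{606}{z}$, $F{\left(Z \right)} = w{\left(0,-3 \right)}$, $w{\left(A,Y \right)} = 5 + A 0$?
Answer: $-108246 + 101 \sqrt{6} \approx -1.08 \cdot 10^{5}$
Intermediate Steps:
$w{\left(A,Y \right)} = 5$ ($w{\left(A,Y \right)} = 5 + 0 = 5$)
$F{\left(Z \right)} = 5$
$a{\left(L{\left(F{\left(5 \right)} \right)} \right)} - 108246 = \frac{606}{\sqrt{1 + 5}} - 108246 = \frac{606}{\sqrt{6}} - 108246 = 606 \frac{\sqrt{6}}{6} - 108246 = 101 \sqrt{6} - 108246 = -108246 + 101 \sqrt{6}$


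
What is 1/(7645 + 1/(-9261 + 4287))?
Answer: 4974/38026229 ≈ 0.00013080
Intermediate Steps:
1/(7645 + 1/(-9261 + 4287)) = 1/(7645 + 1/(-4974)) = 1/(7645 - 1/4974) = 1/(38026229/4974) = 4974/38026229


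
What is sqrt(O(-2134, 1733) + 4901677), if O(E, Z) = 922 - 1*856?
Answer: sqrt(4901743) ≈ 2214.0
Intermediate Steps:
O(E, Z) = 66 (O(E, Z) = 922 - 856 = 66)
sqrt(O(-2134, 1733) + 4901677) = sqrt(66 + 4901677) = sqrt(4901743)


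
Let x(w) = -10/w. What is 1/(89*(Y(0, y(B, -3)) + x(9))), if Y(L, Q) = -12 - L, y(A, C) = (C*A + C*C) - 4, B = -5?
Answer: -9/10502 ≈ -0.00085698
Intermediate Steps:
y(A, C) = -4 + C**2 + A*C (y(A, C) = (A*C + C**2) - 4 = (C**2 + A*C) - 4 = -4 + C**2 + A*C)
1/(89*(Y(0, y(B, -3)) + x(9))) = 1/(89*((-12 - 1*0) - 10/9)) = 1/(89*((-12 + 0) - 10*1/9)) = 1/(89*(-12 - 10/9)) = 1/(89*(-118/9)) = 1/(-10502/9) = -9/10502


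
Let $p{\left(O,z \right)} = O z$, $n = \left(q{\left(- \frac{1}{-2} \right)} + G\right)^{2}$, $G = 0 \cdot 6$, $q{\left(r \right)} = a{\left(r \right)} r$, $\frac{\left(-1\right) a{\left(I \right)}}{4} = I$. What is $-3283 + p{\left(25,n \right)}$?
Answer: $-3258$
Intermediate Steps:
$a{\left(I \right)} = - 4 I$
$q{\left(r \right)} = - 4 r^{2}$ ($q{\left(r \right)} = - 4 r r = - 4 r^{2}$)
$G = 0$
$n = 1$ ($n = \left(- 4 \left(- \frac{1}{-2}\right)^{2} + 0\right)^{2} = \left(- 4 \left(\left(-1\right) \left(- \frac{1}{2}\right)\right)^{2} + 0\right)^{2} = \left(- \frac{4}{4} + 0\right)^{2} = \left(\left(-4\right) \frac{1}{4} + 0\right)^{2} = \left(-1 + 0\right)^{2} = \left(-1\right)^{2} = 1$)
$-3283 + p{\left(25,n \right)} = -3283 + 25 \cdot 1 = -3283 + 25 = -3258$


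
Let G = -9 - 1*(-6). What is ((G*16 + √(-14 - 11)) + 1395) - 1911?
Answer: -564 + 5*I ≈ -564.0 + 5.0*I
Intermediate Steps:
G = -3 (G = -9 + 6 = -3)
((G*16 + √(-14 - 11)) + 1395) - 1911 = ((-3*16 + √(-14 - 11)) + 1395) - 1911 = ((-48 + √(-25)) + 1395) - 1911 = ((-48 + 5*I) + 1395) - 1911 = (1347 + 5*I) - 1911 = -564 + 5*I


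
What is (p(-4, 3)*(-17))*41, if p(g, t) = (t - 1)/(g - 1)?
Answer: 1394/5 ≈ 278.80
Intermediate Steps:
p(g, t) = (-1 + t)/(-1 + g)
(p(-4, 3)*(-17))*41 = (((-1 + 3)/(-1 - 4))*(-17))*41 = ((2/(-5))*(-17))*41 = (-⅕*2*(-17))*41 = -⅖*(-17)*41 = (34/5)*41 = 1394/5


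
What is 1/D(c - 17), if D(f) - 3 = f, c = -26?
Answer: -1/40 ≈ -0.025000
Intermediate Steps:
D(f) = 3 + f
1/D(c - 17) = 1/(3 + (-26 - 17)) = 1/(3 - 43) = 1/(-40) = -1/40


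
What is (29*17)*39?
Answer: 19227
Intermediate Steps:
(29*17)*39 = 493*39 = 19227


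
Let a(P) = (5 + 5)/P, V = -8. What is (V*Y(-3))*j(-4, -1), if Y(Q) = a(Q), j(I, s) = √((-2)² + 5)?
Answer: 80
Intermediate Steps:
j(I, s) = 3 (j(I, s) = √(4 + 5) = √9 = 3)
a(P) = 10/P
Y(Q) = 10/Q
(V*Y(-3))*j(-4, -1) = -80/(-3)*3 = -80*(-1)/3*3 = -8*(-10/3)*3 = (80/3)*3 = 80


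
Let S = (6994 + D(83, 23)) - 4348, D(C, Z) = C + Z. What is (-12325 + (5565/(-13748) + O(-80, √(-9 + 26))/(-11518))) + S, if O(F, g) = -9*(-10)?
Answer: -108281768133/11310676 ≈ -9573.4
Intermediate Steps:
O(F, g) = 90
S = 2752 (S = (6994 + (83 + 23)) - 4348 = (6994 + 106) - 4348 = 7100 - 4348 = 2752)
(-12325 + (5565/(-13748) + O(-80, √(-9 + 26))/(-11518))) + S = (-12325 + (5565/(-13748) + 90/(-11518))) + 2752 = (-12325 + (5565*(-1/13748) + 90*(-1/11518))) + 2752 = (-12325 + (-795/1964 - 45/5759)) + 2752 = (-12325 - 4666785/11310676) + 2752 = -139408748485/11310676 + 2752 = -108281768133/11310676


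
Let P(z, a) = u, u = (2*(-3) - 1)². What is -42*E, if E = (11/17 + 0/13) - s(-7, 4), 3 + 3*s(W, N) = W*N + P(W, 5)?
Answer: 3822/17 ≈ 224.82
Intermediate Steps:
u = 49 (u = (-6 - 1)² = (-7)² = 49)
P(z, a) = 49
s(W, N) = 46/3 + N*W/3 (s(W, N) = -1 + (W*N + 49)/3 = -1 + (N*W + 49)/3 = -1 + (49 + N*W)/3 = -1 + (49/3 + N*W/3) = 46/3 + N*W/3)
E = -91/17 (E = (11/17 + 0/13) - (46/3 + (⅓)*4*(-7)) = (11*(1/17) + 0*(1/13)) - (46/3 - 28/3) = (11/17 + 0) - 1*6 = 11/17 - 6 = -91/17 ≈ -5.3529)
-42*E = -42*(-91/17) = 3822/17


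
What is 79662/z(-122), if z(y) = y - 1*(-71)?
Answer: -1562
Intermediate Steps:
z(y) = 71 + y (z(y) = y + 71 = 71 + y)
79662/z(-122) = 79662/(71 - 122) = 79662/(-51) = 79662*(-1/51) = -1562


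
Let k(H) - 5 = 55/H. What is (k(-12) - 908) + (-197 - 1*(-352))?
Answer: -9031/12 ≈ -752.58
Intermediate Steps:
k(H) = 5 + 55/H
(k(-12) - 908) + (-197 - 1*(-352)) = ((5 + 55/(-12)) - 908) + (-197 - 1*(-352)) = ((5 + 55*(-1/12)) - 908) + (-197 + 352) = ((5 - 55/12) - 908) + 155 = (5/12 - 908) + 155 = -10891/12 + 155 = -9031/12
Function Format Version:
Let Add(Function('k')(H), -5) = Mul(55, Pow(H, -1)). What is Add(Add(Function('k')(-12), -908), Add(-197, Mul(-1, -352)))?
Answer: Rational(-9031, 12) ≈ -752.58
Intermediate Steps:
Function('k')(H) = Add(5, Mul(55, Pow(H, -1)))
Add(Add(Function('k')(-12), -908), Add(-197, Mul(-1, -352))) = Add(Add(Add(5, Mul(55, Pow(-12, -1))), -908), Add(-197, Mul(-1, -352))) = Add(Add(Add(5, Mul(55, Rational(-1, 12))), -908), Add(-197, 352)) = Add(Add(Add(5, Rational(-55, 12)), -908), 155) = Add(Add(Rational(5, 12), -908), 155) = Add(Rational(-10891, 12), 155) = Rational(-9031, 12)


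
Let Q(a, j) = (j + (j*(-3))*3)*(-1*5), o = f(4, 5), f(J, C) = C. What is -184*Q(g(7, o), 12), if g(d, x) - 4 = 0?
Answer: -88320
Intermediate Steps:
o = 5
g(d, x) = 4 (g(d, x) = 4 + 0 = 4)
Q(a, j) = 40*j (Q(a, j) = (j - 3*j*3)*(-5) = (j - 9*j)*(-5) = -8*j*(-5) = 40*j)
-184*Q(g(7, o), 12) = -7360*12 = -184*480 = -88320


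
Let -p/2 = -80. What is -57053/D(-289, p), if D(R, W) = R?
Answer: 57053/289 ≈ 197.42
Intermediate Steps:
p = 160 (p = -2*(-80) = 160)
-57053/D(-289, p) = -57053/(-289) = -57053*(-1/289) = 57053/289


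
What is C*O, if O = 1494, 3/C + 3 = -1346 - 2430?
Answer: -4482/3779 ≈ -1.1860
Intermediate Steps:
C = -3/3779 (C = 3/(-3 + (-1346 - 2430)) = 3/(-3 - 3776) = 3/(-3779) = 3*(-1/3779) = -3/3779 ≈ -0.00079386)
C*O = -3/3779*1494 = -4482/3779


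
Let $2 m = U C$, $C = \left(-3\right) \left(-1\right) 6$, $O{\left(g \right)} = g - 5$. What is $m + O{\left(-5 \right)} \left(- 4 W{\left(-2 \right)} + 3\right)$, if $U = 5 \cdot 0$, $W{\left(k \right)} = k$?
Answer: $-110$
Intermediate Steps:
$O{\left(g \right)} = -5 + g$
$C = 18$ ($C = 3 \cdot 6 = 18$)
$U = 0$
$m = 0$ ($m = \frac{0 \cdot 18}{2} = \frac{1}{2} \cdot 0 = 0$)
$m + O{\left(-5 \right)} \left(- 4 W{\left(-2 \right)} + 3\right) = 0 + \left(-5 - 5\right) \left(\left(-4\right) \left(-2\right) + 3\right) = 0 - 10 \left(8 + 3\right) = 0 - 110 = -110$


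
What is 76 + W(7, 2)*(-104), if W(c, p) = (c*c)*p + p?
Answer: -10324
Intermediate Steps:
W(c, p) = p + p*c² (W(c, p) = c²*p + p = p*c² + p = p + p*c²)
76 + W(7, 2)*(-104) = 76 + (2*(1 + 7²))*(-104) = 76 + (2*(1 + 49))*(-104) = 76 + (2*50)*(-104) = 76 + 100*(-104) = 76 - 10400 = -10324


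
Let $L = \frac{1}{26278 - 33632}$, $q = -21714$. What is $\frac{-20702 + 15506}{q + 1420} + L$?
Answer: $\frac{19095545}{74621038} \approx 0.2559$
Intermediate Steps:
$L = - \frac{1}{7354}$ ($L = \frac{1}{-7354} = - \frac{1}{7354} \approx -0.00013598$)
$\frac{-20702 + 15506}{q + 1420} + L = \frac{-20702 + 15506}{-21714 + 1420} - \frac{1}{7354} = - \frac{5196}{-20294} - \frac{1}{7354} = \left(-5196\right) \left(- \frac{1}{20294}\right) - \frac{1}{7354} = \frac{2598}{10147} - \frac{1}{7354} = \frac{19095545}{74621038}$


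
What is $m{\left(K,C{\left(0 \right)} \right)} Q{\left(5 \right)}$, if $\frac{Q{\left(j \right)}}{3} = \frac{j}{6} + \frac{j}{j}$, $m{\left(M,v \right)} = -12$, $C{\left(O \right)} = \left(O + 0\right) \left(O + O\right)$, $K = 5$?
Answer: $-66$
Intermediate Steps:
$C{\left(O \right)} = 2 O^{2}$ ($C{\left(O \right)} = O 2 O = 2 O^{2}$)
$Q{\left(j \right)} = 3 + \frac{j}{2}$ ($Q{\left(j \right)} = 3 \left(\frac{j}{6} + \frac{j}{j}\right) = 3 \left(j \frac{1}{6} + 1\right) = 3 \left(\frac{j}{6} + 1\right) = 3 \left(1 + \frac{j}{6}\right) = 3 + \frac{j}{2}$)
$m{\left(K,C{\left(0 \right)} \right)} Q{\left(5 \right)} = - 12 \left(3 + \frac{1}{2} \cdot 5\right) = - 12 \left(3 + \frac{5}{2}\right) = \left(-12\right) \frac{11}{2} = -66$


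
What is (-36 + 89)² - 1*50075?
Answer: -47266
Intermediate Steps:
(-36 + 89)² - 1*50075 = 53² - 50075 = 2809 - 50075 = -47266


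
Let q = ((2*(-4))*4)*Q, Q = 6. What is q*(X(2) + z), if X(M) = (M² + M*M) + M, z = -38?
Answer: 5376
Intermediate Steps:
X(M) = M + 2*M² (X(M) = (M² + M²) + M = 2*M² + M = M + 2*M²)
q = -192 (q = ((2*(-4))*4)*6 = -8*4*6 = -32*6 = -192)
q*(X(2) + z) = -192*(2*(1 + 2*2) - 38) = -192*(2*(1 + 4) - 38) = -192*(2*5 - 38) = -192*(10 - 38) = -192*(-28) = 5376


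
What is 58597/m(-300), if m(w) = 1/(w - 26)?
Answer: -19102622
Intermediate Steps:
m(w) = 1/(-26 + w)
58597/m(-300) = 58597/(1/(-26 - 300)) = 58597/(1/(-326)) = 58597/(-1/326) = 58597*(-326) = -19102622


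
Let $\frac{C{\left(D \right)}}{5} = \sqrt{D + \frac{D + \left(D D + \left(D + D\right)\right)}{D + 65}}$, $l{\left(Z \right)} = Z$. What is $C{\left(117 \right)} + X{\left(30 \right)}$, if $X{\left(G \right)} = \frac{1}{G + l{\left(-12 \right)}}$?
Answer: $\frac{1}{18} + \frac{15 \sqrt{1057}}{7} \approx 69.723$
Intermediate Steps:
$X{\left(G \right)} = \frac{1}{-12 + G}$ ($X{\left(G \right)} = \frac{1}{G - 12} = \frac{1}{-12 + G}$)
$C{\left(D \right)} = 5 \sqrt{D + \frac{D^{2} + 3 D}{65 + D}}$ ($C{\left(D \right)} = 5 \sqrt{D + \frac{D + \left(D D + \left(D + D\right)\right)}{D + 65}} = 5 \sqrt{D + \frac{D + \left(D^{2} + 2 D\right)}{65 + D}} = 5 \sqrt{D + \frac{D^{2} + 3 D}{65 + D}}$)
$C{\left(117 \right)} + X{\left(30 \right)} = 5 \sqrt{2} \sqrt{\frac{117 \left(34 + 117\right)}{65 + 117}} + \frac{1}{-12 + 30} = 5 \sqrt{2} \sqrt{117 \cdot \frac{1}{182} \cdot 151} + \frac{1}{18} = 5 \sqrt{2} \sqrt{\frac{1359}{14}} + \frac{1}{18} = 5 \sqrt{2} \frac{3 \sqrt{2114}}{14} + \frac{1}{18} = \frac{15 \sqrt{1057}}{7} + \frac{1}{18} = \frac{1}{18} + \frac{15 \sqrt{1057}}{7}$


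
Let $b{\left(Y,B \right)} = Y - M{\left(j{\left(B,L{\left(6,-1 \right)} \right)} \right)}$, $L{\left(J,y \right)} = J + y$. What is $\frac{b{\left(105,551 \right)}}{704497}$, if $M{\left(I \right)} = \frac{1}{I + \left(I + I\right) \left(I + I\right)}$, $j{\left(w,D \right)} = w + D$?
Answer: $\frac{129895499}{871533238700} \approx 0.00014904$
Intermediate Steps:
$j{\left(w,D \right)} = D + w$
$M{\left(I \right)} = \frac{1}{I + 4 I^{2}}$ ($M{\left(I \right)} = \frac{1}{I + 2 I 2 I} = \frac{1}{I + 4 I^{2}}$)
$b{\left(Y,B \right)} = Y - \frac{1}{\left(5 + B\right) \left(21 + 4 B\right)}$ ($b{\left(Y,B \right)} = Y - \frac{1}{\left(\left(6 - 1\right) + B\right) \left(1 + 4 \left(\left(6 - 1\right) + B\right)\right)} = Y - \frac{1}{\left(5 + B\right) \left(1 + 4 \left(5 + B\right)\right)} = Y - \frac{1}{\left(5 + B\right) \left(1 + \left(20 + 4 B\right)\right)} = Y - \frac{1}{\left(5 + B\right) \left(21 + 4 B\right)}$)
$\frac{b{\left(105,551 \right)}}{704497} = \frac{\frac{1}{5 + 551} \frac{1}{21 + 4 \cdot 551} \left(-1 + 105 \left(5 + 551\right) \left(21 + 4 \cdot 551\right)\right)}{704497} = \frac{-1 + 105 \cdot 556 \left(21 + 2204\right)}{556 \left(21 + 2204\right)} \frac{1}{704497} = \frac{-1 + 105 \cdot 556 \cdot 2225}{556 \cdot 2225} \cdot \frac{1}{704497} = \frac{1}{556} \cdot \frac{1}{2225} \left(-1 + 129895500\right) \frac{1}{704497} = \frac{1}{556} \cdot \frac{1}{2225} \cdot 129895499 \cdot \frac{1}{704497} = \frac{129895499}{1237100} \cdot \frac{1}{704497} = \frac{129895499}{871533238700}$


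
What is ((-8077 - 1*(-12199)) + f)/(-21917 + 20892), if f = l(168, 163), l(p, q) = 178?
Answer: -172/41 ≈ -4.1951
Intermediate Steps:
f = 178
((-8077 - 1*(-12199)) + f)/(-21917 + 20892) = ((-8077 - 1*(-12199)) + 178)/(-21917 + 20892) = ((-8077 + 12199) + 178)/(-1025) = (4122 + 178)*(-1/1025) = 4300*(-1/1025) = -172/41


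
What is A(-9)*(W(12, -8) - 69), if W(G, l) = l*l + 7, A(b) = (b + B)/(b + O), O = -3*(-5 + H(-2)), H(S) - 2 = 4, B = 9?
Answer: 0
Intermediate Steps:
H(S) = 6 (H(S) = 2 + 4 = 6)
O = -3 (O = -3*(-5 + 6) = -3*1 = -3)
A(b) = (9 + b)/(-3 + b) (A(b) = (b + 9)/(b - 3) = (9 + b)/(-3 + b))
W(G, l) = 7 + l**2 (W(G, l) = l**2 + 7 = 7 + l**2)
A(-9)*(W(12, -8) - 69) = ((9 - 9)/(-3 - 9))*((7 + (-8)**2) - 69) = (0/(-12))*((7 + 64) - 69) = (-1/12*0)*(71 - 69) = 0*2 = 0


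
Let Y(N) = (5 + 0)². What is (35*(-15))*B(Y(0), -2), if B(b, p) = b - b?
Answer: 0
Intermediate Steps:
Y(N) = 25 (Y(N) = 5² = 25)
B(b, p) = 0
(35*(-15))*B(Y(0), -2) = (35*(-15))*0 = -525*0 = 0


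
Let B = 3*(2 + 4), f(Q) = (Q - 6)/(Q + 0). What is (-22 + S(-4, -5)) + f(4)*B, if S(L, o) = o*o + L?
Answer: -10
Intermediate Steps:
f(Q) = (-6 + Q)/Q
S(L, o) = L + o² (S(L, o) = o² + L = L + o²)
B = 18 (B = 3*6 = 18)
(-22 + S(-4, -5)) + f(4)*B = (-22 + (-4 + (-5)²)) + ((-6 + 4)/4)*18 = (-22 + (-4 + 25)) + ((¼)*(-2))*18 = (-22 + 21) - ½*18 = -1 - 9 = -10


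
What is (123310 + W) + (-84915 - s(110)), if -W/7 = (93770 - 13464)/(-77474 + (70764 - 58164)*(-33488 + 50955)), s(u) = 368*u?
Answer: -229357292926/110003363 ≈ -2085.0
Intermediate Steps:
W = -281071/110003363 (W = -7*(93770 - 13464)/(-77474 + (70764 - 58164)*(-33488 + 50955)) = -562142/(-77474 + 12600*17467) = -562142/(-77474 + 220084200) = -562142/220006726 = -7*40153/110003363 = -281071/110003363 ≈ -0.0025551)
(123310 + W) + (-84915 - s(110)) = (123310 - 281071/110003363) + (-84915 - 368*110) = 13564514410459/110003363 + (-84915 - 1*40480) = 13564514410459/110003363 + (-84915 - 40480) = 13564514410459/110003363 - 125395 = -229357292926/110003363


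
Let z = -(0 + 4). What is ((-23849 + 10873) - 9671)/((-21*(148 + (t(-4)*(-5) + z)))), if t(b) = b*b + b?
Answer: 7549/588 ≈ 12.838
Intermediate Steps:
z = -4 (z = -1*4 = -4)
t(b) = b + b**2 (t(b) = b**2 + b = b + b**2)
((-23849 + 10873) - 9671)/((-21*(148 + (t(-4)*(-5) + z)))) = ((-23849 + 10873) - 9671)/((-21*(148 + (-4*(1 - 4)*(-5) - 4)))) = (-12976 - 9671)/((-21*(148 + (-4*(-3)*(-5) - 4)))) = -22647*(-1/(21*(148 + (12*(-5) - 4)))) = -22647*(-1/(21*(148 + (-60 - 4)))) = -22647*(-1/(21*(148 - 64))) = -22647/((-21*84)) = -22647/(-1764) = -22647*(-1/1764) = 7549/588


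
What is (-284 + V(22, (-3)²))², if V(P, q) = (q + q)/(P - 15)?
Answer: 3880900/49 ≈ 79202.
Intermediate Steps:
V(P, q) = 2*q/(-15 + P) (V(P, q) = (2*q)/(-15 + P) = 2*q/(-15 + P))
(-284 + V(22, (-3)²))² = (-284 + 2*(-3)²/(-15 + 22))² = (-284 + 2*9/7)² = (-284 + 2*9*(⅐))² = (-284 + 18/7)² = (-1970/7)² = 3880900/49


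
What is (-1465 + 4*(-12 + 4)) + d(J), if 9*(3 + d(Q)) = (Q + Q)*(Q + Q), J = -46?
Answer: -5036/9 ≈ -559.56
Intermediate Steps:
d(Q) = -3 + 4*Q²/9 (d(Q) = -3 + ((Q + Q)*(Q + Q))/9 = -3 + ((2*Q)*(2*Q))/9 = -3 + (4*Q²)/9 = -3 + 4*Q²/9)
(-1465 + 4*(-12 + 4)) + d(J) = (-1465 + 4*(-12 + 4)) + (-3 + (4/9)*(-46)²) = (-1465 + 4*(-8)) + (-3 + (4/9)*2116) = (-1465 - 32) + (-3 + 8464/9) = -1497 + 8437/9 = -5036/9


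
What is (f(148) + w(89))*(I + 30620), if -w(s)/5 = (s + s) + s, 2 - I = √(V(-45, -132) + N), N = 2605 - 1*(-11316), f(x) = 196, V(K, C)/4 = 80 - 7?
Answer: -34878458 + 1139*√14213 ≈ -3.4743e+7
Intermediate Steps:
V(K, C) = 292 (V(K, C) = 4*(80 - 7) = 4*73 = 292)
N = 13921 (N = 2605 + 11316 = 13921)
I = 2 - √14213 (I = 2 - √(292 + 13921) = 2 - √14213 ≈ -117.22)
w(s) = -15*s (w(s) = -5*((s + s) + s) = -5*(2*s + s) = -15*s)
(f(148) + w(89))*(I + 30620) = (196 - 15*89)*((2 - √14213) + 30620) = (196 - 1335)*(30622 - √14213) = -1139*(30622 - √14213) = -34878458 + 1139*√14213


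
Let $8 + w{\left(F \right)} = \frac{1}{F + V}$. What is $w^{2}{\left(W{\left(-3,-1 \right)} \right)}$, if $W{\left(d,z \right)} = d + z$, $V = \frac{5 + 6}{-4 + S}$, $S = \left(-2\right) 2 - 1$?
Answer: $\frac{148225}{2209} \approx 67.1$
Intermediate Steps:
$S = -5$ ($S = -4 - 1 = -5$)
$V = - \frac{11}{9}$ ($V = \frac{5 + 6}{-4 - 5} = \frac{11}{-9} = 11 \left(- \frac{1}{9}\right) = - \frac{11}{9} \approx -1.2222$)
$w{\left(F \right)} = -8 + \frac{1}{- \frac{11}{9} + F}$ ($w{\left(F \right)} = -8 + \frac{1}{F - \frac{11}{9}} = -8 + \frac{1}{- \frac{11}{9} + F}$)
$w^{2}{\left(W{\left(-3,-1 \right)} \right)} = \left(\frac{97 - 72 \left(-3 - 1\right)}{-11 + 9 \left(-3 - 1\right)}\right)^{2} = \left(\frac{97 - -288}{-11 + 9 \left(-4\right)}\right)^{2} = \left(\frac{97 + 288}{-11 - 36}\right)^{2} = \left(\frac{1}{-47} \cdot 385\right)^{2} = \left(\left(- \frac{1}{47}\right) 385\right)^{2} = \left(- \frac{385}{47}\right)^{2} = \frac{148225}{2209}$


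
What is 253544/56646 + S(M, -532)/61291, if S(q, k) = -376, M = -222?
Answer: 7759333204/1735944993 ≈ 4.4698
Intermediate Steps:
253544/56646 + S(M, -532)/61291 = 253544/56646 - 376/61291 = 253544*(1/56646) - 376*1/61291 = 126772/28323 - 376/61291 = 7759333204/1735944993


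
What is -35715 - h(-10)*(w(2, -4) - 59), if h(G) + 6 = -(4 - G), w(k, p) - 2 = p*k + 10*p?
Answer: -37815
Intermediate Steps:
w(k, p) = 2 + 10*p + k*p (w(k, p) = 2 + (p*k + 10*p) = 2 + (k*p + 10*p) = 2 + (10*p + k*p) = 2 + 10*p + k*p)
h(G) = -10 + G (h(G) = -6 - (4 - G) = -6 + (-4 + G) = -10 + G)
-35715 - h(-10)*(w(2, -4) - 59) = -35715 - (-10 - 10)*((2 + 10*(-4) + 2*(-4)) - 59) = -35715 - (-20)*((2 - 40 - 8) - 59) = -35715 - (-20)*(-46 - 59) = -35715 - (-20)*(-105) = -35715 - 1*2100 = -35715 - 2100 = -37815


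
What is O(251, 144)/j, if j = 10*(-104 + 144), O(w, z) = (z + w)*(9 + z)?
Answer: 12087/80 ≈ 151.09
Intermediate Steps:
O(w, z) = (9 + z)*(w + z) (O(w, z) = (w + z)*(9 + z) = (9 + z)*(w + z))
j = 400 (j = 10*40 = 400)
O(251, 144)/j = (144² + 9*251 + 9*144 + 251*144)/400 = (20736 + 2259 + 1296 + 36144)*(1/400) = 60435*(1/400) = 12087/80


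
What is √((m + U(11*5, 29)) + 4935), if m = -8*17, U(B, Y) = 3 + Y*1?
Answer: √4831 ≈ 69.505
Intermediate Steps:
U(B, Y) = 3 + Y
m = -136
√((m + U(11*5, 29)) + 4935) = √((-136 + (3 + 29)) + 4935) = √((-136 + 32) + 4935) = √(-104 + 4935) = √4831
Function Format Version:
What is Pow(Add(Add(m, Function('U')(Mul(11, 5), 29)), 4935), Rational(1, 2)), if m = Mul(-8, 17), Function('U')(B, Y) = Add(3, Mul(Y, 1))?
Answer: Pow(4831, Rational(1, 2)) ≈ 69.505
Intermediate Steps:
Function('U')(B, Y) = Add(3, Y)
m = -136
Pow(Add(Add(m, Function('U')(Mul(11, 5), 29)), 4935), Rational(1, 2)) = Pow(Add(Add(-136, Add(3, 29)), 4935), Rational(1, 2)) = Pow(Add(Add(-136, 32), 4935), Rational(1, 2)) = Pow(Add(-104, 4935), Rational(1, 2)) = Pow(4831, Rational(1, 2))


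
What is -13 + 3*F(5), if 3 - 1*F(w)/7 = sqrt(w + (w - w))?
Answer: 50 - 21*sqrt(5) ≈ 3.0426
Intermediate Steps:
F(w) = 21 - 7*sqrt(w) (F(w) = 21 - 7*sqrt(w + (w - w)) = 21 - 7*sqrt(w + 0) = 21 - 7*sqrt(w))
-13 + 3*F(5) = -13 + 3*(21 - 7*sqrt(5)) = -13 + (63 - 21*sqrt(5)) = 50 - 21*sqrt(5)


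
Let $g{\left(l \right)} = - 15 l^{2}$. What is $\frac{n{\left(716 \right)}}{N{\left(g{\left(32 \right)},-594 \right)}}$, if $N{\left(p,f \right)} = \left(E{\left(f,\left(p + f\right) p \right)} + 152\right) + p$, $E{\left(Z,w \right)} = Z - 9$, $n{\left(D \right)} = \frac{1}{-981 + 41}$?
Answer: $\frac{1}{14862340} \approx 6.7284 \cdot 10^{-8}$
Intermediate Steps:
$n{\left(D \right)} = - \frac{1}{940}$ ($n{\left(D \right)} = \frac{1}{-940} = - \frac{1}{940}$)
$E{\left(Z,w \right)} = -9 + Z$
$N{\left(p,f \right)} = 143 + f + p$ ($N{\left(p,f \right)} = \left(\left(-9 + f\right) + 152\right) + p = \left(143 + f\right) + p = 143 + f + p$)
$\frac{n{\left(716 \right)}}{N{\left(g{\left(32 \right)},-594 \right)}} = - \frac{1}{940 \left(143 - 594 - 15 \cdot 32^{2}\right)} = - \frac{1}{940 \left(143 - 594 - 15360\right)} = - \frac{1}{940 \left(-15811\right)} = \left(- \frac{1}{940}\right) \left(- \frac{1}{15811}\right) = \frac{1}{14862340}$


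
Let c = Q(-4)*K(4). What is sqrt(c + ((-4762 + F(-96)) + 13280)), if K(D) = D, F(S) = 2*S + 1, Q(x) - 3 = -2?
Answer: sqrt(8331) ≈ 91.274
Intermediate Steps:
Q(x) = 1 (Q(x) = 3 - 2 = 1)
F(S) = 1 + 2*S
c = 4 (c = 1*4 = 4)
sqrt(c + ((-4762 + F(-96)) + 13280)) = sqrt(4 + ((-4762 + (1 + 2*(-96))) + 13280)) = sqrt(4 + ((-4762 + (1 - 192)) + 13280)) = sqrt(4 + ((-4762 - 191) + 13280)) = sqrt(4 + (-4953 + 13280)) = sqrt(4 + 8327) = sqrt(8331)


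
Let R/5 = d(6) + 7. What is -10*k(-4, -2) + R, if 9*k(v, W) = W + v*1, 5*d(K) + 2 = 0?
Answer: 119/3 ≈ 39.667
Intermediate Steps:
d(K) = -⅖ (d(K) = -⅖ + (⅕)*0 = -⅖ + 0 = -⅖)
k(v, W) = W/9 + v/9 (k(v, W) = (W + v*1)/9 = (W + v)/9 = W/9 + v/9)
R = 33 (R = 5*(-⅖ + 7) = 5*(33/5) = 33)
-10*k(-4, -2) + R = -10*((⅑)*(-2) + (⅑)*(-4)) + 33 = -10*(-2/9 - 4/9) + 33 = -10*(-⅔) + 33 = 20/3 + 33 = 119/3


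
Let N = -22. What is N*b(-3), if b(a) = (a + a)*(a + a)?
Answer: -792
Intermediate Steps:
b(a) = 4*a**2 (b(a) = (2*a)*(2*a) = 4*a**2)
N*b(-3) = -88*(-3)**2 = -88*9 = -22*36 = -792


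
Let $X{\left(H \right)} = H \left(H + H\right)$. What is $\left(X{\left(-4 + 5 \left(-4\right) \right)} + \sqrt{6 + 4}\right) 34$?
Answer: $39168 + 34 \sqrt{10} \approx 39276.0$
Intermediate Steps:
$X{\left(H \right)} = 2 H^{2}$ ($X{\left(H \right)} = H 2 H = 2 H^{2}$)
$\left(X{\left(-4 + 5 \left(-4\right) \right)} + \sqrt{6 + 4}\right) 34 = \left(2 \left(-4 + 5 \left(-4\right)\right)^{2} + \sqrt{6 + 4}\right) 34 = \left(2 \left(-4 - 20\right)^{2} + \sqrt{10}\right) 34 = \left(2 \left(-24\right)^{2} + \sqrt{10}\right) 34 = \left(2 \cdot 576 + \sqrt{10}\right) 34 = \left(1152 + \sqrt{10}\right) 34 = 39168 + 34 \sqrt{10}$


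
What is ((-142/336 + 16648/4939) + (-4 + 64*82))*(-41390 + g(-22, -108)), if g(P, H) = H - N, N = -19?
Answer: -180585698865157/829752 ≈ -2.1764e+8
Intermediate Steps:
g(P, H) = 19 + H (g(P, H) = H - 1*(-19) = H + 19 = 19 + H)
((-142/336 + 16648/4939) + (-4 + 64*82))*(-41390 + g(-22, -108)) = ((-142/336 + 16648/4939) + (-4 + 64*82))*(-41390 + (19 - 108)) = ((-142*1/336 + 16648*(1/4939)) + (-4 + 5248))*(-41390 - 89) = ((-71/168 + 16648/4939) + 5244)*(-41479) = (2446195/829752 + 5244)*(-41479) = (4353665683/829752)*(-41479) = -180585698865157/829752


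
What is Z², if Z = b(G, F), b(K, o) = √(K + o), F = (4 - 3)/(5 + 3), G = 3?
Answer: 25/8 ≈ 3.1250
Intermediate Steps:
F = ⅛ (F = 1/8 = 1*(⅛) = ⅛ ≈ 0.12500)
Z = 5*√2/4 (Z = √(3 + ⅛) = √(25/8) = 5*√2/4 ≈ 1.7678)
Z² = (5*√2/4)² = 25/8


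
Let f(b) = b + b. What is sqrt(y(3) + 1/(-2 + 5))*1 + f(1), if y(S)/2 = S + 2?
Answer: 2 + sqrt(93)/3 ≈ 5.2146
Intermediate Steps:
f(b) = 2*b
y(S) = 4 + 2*S (y(S) = 2*(S + 2) = 2*(2 + S) = 4 + 2*S)
sqrt(y(3) + 1/(-2 + 5))*1 + f(1) = sqrt((4 + 2*3) + 1/(-2 + 5))*1 + 2*1 = sqrt((4 + 6) + 1/3)*1 + 2 = sqrt(10 + 1/3)*1 + 2 = sqrt(31/3)*1 + 2 = (sqrt(93)/3)*1 + 2 = sqrt(93)/3 + 2 = 2 + sqrt(93)/3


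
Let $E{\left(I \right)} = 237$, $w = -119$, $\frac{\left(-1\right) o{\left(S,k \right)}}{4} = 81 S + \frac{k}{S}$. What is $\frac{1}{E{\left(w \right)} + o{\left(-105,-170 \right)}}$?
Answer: $\frac{21}{719261} \approx 2.9197 \cdot 10^{-5}$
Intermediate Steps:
$o{\left(S,k \right)} = - 324 S - \frac{4 k}{S}$ ($o{\left(S,k \right)} = - 4 \left(81 S + \frac{k}{S}\right) = - 324 S - \frac{4 k}{S}$)
$\frac{1}{E{\left(w \right)} + o{\left(-105,-170 \right)}} = \frac{1}{237 - \left(-34020 - \frac{680}{-105}\right)} = \frac{1}{237 + \left(34020 - \left(-680\right) \left(- \frac{1}{105}\right)\right)} = \frac{1}{237 + \left(34020 - \frac{136}{21}\right)} = \frac{1}{237 + \frac{714284}{21}} = \frac{1}{\frac{719261}{21}} = \frac{21}{719261}$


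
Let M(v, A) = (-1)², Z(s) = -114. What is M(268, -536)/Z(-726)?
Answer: -1/114 ≈ -0.0087719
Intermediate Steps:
M(v, A) = 1
M(268, -536)/Z(-726) = 1/(-114) = 1*(-1/114) = -1/114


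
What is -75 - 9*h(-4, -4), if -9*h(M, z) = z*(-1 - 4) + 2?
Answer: -53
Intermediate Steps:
h(M, z) = -2/9 + 5*z/9 (h(M, z) = -(z*(-1 - 4) + 2)/9 = -(z*(-5) + 2)/9 = -(-5*z + 2)/9 = -(2 - 5*z)/9 = -2/9 + 5*z/9)
-75 - 9*h(-4, -4) = -75 - 9*(-2/9 + (5/9)*(-4)) = -75 - 9*(-2/9 - 20/9) = -75 - 9*(-22/9) = -75 + 22 = -53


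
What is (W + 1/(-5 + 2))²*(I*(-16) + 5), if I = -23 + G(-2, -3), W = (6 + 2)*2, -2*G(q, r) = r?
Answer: 770941/9 ≈ 85660.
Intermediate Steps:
G(q, r) = -r/2
W = 16 (W = 8*2 = 16)
I = -43/2 (I = -23 - ½*(-3) = -23 + 3/2 = -43/2 ≈ -21.500)
(W + 1/(-5 + 2))²*(I*(-16) + 5) = (16 + 1/(-5 + 2))²*(-43/2*(-16) + 5) = (16 + 1/(-3))²*(344 + 5) = (16 - ⅓)²*349 = (47/3)²*349 = (2209/9)*349 = 770941/9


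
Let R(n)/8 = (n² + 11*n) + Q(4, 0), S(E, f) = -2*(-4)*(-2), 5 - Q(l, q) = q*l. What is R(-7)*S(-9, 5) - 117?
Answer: 2827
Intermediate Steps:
Q(l, q) = 5 - l*q (Q(l, q) = 5 - q*l = 5 - l*q)
S(E, f) = -16 (S(E, f) = 8*(-2) = -16)
R(n) = 40 + 8*n² + 88*n (R(n) = 8*((n² + 11*n) + (5 - 1*4*0)) = 8*((n² + 11*n) + (5 + 0)) = 8*((n² + 11*n) + 5) = 8*(5 + n² + 11*n) = 40 + 8*n² + 88*n)
R(-7)*S(-9, 5) - 117 = (40 + 8*(-7)² + 88*(-7))*(-16) - 117 = (40 + 8*49 - 616)*(-16) - 117 = (40 + 392 - 616)*(-16) - 117 = -184*(-16) - 117 = 2944 - 117 = 2827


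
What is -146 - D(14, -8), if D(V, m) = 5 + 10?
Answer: -161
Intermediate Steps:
D(V, m) = 15
-146 - D(14, -8) = -146 - 1*15 = -146 - 15 = -161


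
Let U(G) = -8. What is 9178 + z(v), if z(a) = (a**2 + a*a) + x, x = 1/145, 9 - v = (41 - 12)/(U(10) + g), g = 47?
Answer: 2054231891/220545 ≈ 9314.3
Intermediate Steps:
v = 322/39 (v = 9 - (41 - 12)/(-8 + 47) = 9 - 29/39 = 322/39 ≈ 8.2564)
x = 1/145 ≈ 0.0068966
z(a) = 1/145 + 2*a**2 (z(a) = (a**2 + a*a) + 1/145 = (a**2 + a**2) + 1/145 = 2*a**2 + 1/145 = 1/145 + 2*a**2)
9178 + z(v) = 9178 + (1/145 + 2*(322/39)**2) = 9178 + (1/145 + 2*(103684/1521)) = 9178 + (1/145 + 207368/1521) = 9178 + 30069881/220545 = 2054231891/220545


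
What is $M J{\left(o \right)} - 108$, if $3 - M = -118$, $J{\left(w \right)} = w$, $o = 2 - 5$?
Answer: $-471$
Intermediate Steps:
$o = -3$ ($o = 2 - 5 = -3$)
$M = 121$ ($M = 3 - -118 = 3 + 118 = 121$)
$M J{\left(o \right)} - 108 = 121 \left(-3\right) - 108 = -363 - 108 = -471$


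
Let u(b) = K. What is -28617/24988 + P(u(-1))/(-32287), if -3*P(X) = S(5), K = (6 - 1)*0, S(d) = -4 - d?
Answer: -924032043/806787556 ≈ -1.1453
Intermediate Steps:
K = 0 (K = 5*0 = 0)
u(b) = 0
P(X) = 3 (P(X) = -(-4 - 1*5)/3 = -(-4 - 5)/3 = -⅓*(-9) = 3)
-28617/24988 + P(u(-1))/(-32287) = -28617/24988 + 3/(-32287) = -28617*1/24988 + 3*(-1/32287) = -28617/24988 - 3/32287 = -924032043/806787556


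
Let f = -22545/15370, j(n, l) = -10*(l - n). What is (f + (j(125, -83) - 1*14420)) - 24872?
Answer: -114394197/3074 ≈ -37213.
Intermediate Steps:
j(n, l) = -10*l + 10*n
f = -4509/3074 (f = -22545*1/15370 = -4509/3074 ≈ -1.4668)
(f + (j(125, -83) - 1*14420)) - 24872 = (-4509/3074 + ((-10*(-83) + 10*125) - 1*14420)) - 24872 = (-4509/3074 + ((830 + 1250) - 14420)) - 24872 = (-4509/3074 + (2080 - 14420)) - 24872 = (-4509/3074 - 12340) - 24872 = -37937669/3074 - 24872 = -114394197/3074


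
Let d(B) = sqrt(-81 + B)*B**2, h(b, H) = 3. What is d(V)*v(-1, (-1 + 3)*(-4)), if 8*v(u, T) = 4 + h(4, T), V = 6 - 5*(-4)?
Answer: 1183*I*sqrt(55)/2 ≈ 4386.7*I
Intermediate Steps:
V = 26 (V = 6 + 20 = 26)
d(B) = B**2*sqrt(-81 + B)
v(u, T) = 7/8 (v(u, T) = (4 + 3)/8 = (1/8)*7 = 7/8)
d(V)*v(-1, (-1 + 3)*(-4)) = (26**2*sqrt(-81 + 26))*(7/8) = (676*sqrt(-55))*(7/8) = (676*(I*sqrt(55)))*(7/8) = (676*I*sqrt(55))*(7/8) = 1183*I*sqrt(55)/2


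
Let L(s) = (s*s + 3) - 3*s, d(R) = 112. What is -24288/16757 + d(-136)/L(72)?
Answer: -118858864/83299047 ≈ -1.4269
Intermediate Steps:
L(s) = 3 + s² - 3*s (L(s) = (s² + 3) - 3*s = (3 + s²) - 3*s = 3 + s² - 3*s)
-24288/16757 + d(-136)/L(72) = -24288/16757 + 112/(3 + 72² - 3*72) = -24288*1/16757 + 112/(3 + 5184 - 216) = -24288/16757 + 112/4971 = -118858864/83299047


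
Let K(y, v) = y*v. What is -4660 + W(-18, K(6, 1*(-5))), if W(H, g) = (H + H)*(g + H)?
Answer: -2932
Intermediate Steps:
K(y, v) = v*y
W(H, g) = 2*H*(H + g) (W(H, g) = (2*H)*(H + g) = 2*H*(H + g))
-4660 + W(-18, K(6, 1*(-5))) = -4660 + 2*(-18)*(-18 + (1*(-5))*6) = -4660 + 2*(-18)*(-18 - 5*6) = -4660 + 2*(-18)*(-18 - 30) = -4660 + 2*(-18)*(-48) = -4660 + 1728 = -2932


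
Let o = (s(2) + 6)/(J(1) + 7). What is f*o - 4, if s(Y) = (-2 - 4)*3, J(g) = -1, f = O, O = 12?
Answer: -28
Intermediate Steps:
f = 12
s(Y) = -18 (s(Y) = -6*3 = -18)
o = -2 (o = (-18 + 6)/(-1 + 7) = -12/6 = -12*⅙ = -2)
f*o - 4 = 12*(-2) - 4 = -24 - 4 = -28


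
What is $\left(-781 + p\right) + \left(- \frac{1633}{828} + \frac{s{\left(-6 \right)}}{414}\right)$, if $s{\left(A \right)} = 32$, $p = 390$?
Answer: $- \frac{108439}{276} \approx -392.9$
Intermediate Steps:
$\left(-781 + p\right) + \left(- \frac{1633}{828} + \frac{s{\left(-6 \right)}}{414}\right) = \left(-781 + 390\right) + \left(- \frac{1633}{828} + \frac{32}{414}\right) = -391 + \left(\left(-1633\right) \frac{1}{828} + 32 \cdot \frac{1}{414}\right) = -391 + \left(- \frac{71}{36} + \frac{16}{207}\right) = -391 - \frac{523}{276} = - \frac{108439}{276}$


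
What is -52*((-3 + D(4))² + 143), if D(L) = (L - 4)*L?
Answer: -7904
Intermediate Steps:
D(L) = L*(-4 + L) (D(L) = (-4 + L)*L = L*(-4 + L))
-52*((-3 + D(4))² + 143) = -52*((-3 + 4*(-4 + 4))² + 143) = -52*((-3 + 4*0)² + 143) = -52*((-3 + 0)² + 143) = -52*((-3)² + 143) = -52*(9 + 143) = -52*152 = -7904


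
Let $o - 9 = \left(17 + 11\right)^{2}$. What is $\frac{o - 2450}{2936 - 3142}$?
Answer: $\frac{1657}{206} \approx 8.0437$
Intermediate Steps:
$o = 793$ ($o = 9 + \left(17 + 11\right)^{2} = 9 + 28^{2} = 9 + 784 = 793$)
$\frac{o - 2450}{2936 - 3142} = \frac{793 - 2450}{2936 - 3142} = - \frac{1657}{-206} = \left(-1657\right) \left(- \frac{1}{206}\right) = \frac{1657}{206}$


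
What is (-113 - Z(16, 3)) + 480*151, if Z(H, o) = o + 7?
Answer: 72357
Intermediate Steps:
Z(H, o) = 7 + o
(-113 - Z(16, 3)) + 480*151 = (-113 - (7 + 3)) + 480*151 = (-113 - 1*10) + 72480 = (-113 - 10) + 72480 = -123 + 72480 = 72357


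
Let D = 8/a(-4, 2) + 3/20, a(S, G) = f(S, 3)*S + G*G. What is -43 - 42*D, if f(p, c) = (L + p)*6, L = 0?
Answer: -2633/50 ≈ -52.660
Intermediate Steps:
f(p, c) = 6*p (f(p, c) = (0 + p)*6 = p*6 = 6*p)
a(S, G) = G**2 + 6*S**2 (a(S, G) = (6*S)*S + G*G = 6*S**2 + G**2 = G**2 + 6*S**2)
D = 23/100 (D = 8/(2**2 + 6*(-4)**2) + 3/20 = 8/(4 + 6*16) + 3*(1/20) = 8/(4 + 96) + 3/20 = 8/100 + 3/20 = 8*(1/100) + 3/20 = 2/25 + 3/20 = 23/100 ≈ 0.23000)
-43 - 42*D = -43 - 42*23/100 = -43 - 483/50 = -2633/50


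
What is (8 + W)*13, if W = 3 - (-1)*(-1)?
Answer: 130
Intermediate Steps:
W = 2 (W = 3 - 1*1 = 3 - 1 = 2)
(8 + W)*13 = (8 + 2)*13 = 10*13 = 130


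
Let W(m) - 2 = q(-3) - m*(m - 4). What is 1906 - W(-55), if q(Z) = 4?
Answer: 5145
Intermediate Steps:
W(m) = 6 - m*(-4 + m) (W(m) = 2 + (4 - m*(m - 4)) = 2 + (4 - m*(-4 + m)) = 6 - m*(-4 + m))
1906 - W(-55) = 1906 - (6 - 1*(-55)² + 4*(-55)) = 1906 - (6 - 1*3025 - 220) = 1906 - (6 - 3025 - 220) = 1906 - 1*(-3239) = 1906 + 3239 = 5145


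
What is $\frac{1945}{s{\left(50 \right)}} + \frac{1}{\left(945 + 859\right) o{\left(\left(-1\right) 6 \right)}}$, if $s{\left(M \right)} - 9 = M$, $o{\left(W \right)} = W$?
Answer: $\frac{21052621}{638616} \approx 32.966$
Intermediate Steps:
$s{\left(M \right)} = 9 + M$
$\frac{1945}{s{\left(50 \right)}} + \frac{1}{\left(945 + 859\right) o{\left(\left(-1\right) 6 \right)}} = \frac{1945}{9 + 50} + \frac{1}{\left(945 + 859\right) \left(\left(-1\right) 6\right)} = \frac{1945}{59} + \frac{1}{1804 \left(-6\right)} = 1945 \cdot \frac{1}{59} + \frac{1}{1804} \left(- \frac{1}{6}\right) = \frac{1945}{59} - \frac{1}{10824} = \frac{21052621}{638616}$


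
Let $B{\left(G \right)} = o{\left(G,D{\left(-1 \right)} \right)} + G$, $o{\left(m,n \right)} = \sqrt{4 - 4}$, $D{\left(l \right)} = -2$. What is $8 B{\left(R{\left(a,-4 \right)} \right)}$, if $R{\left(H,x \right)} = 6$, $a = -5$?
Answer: $48$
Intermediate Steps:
$o{\left(m,n \right)} = 0$ ($o{\left(m,n \right)} = \sqrt{0} = 0$)
$B{\left(G \right)} = G$ ($B{\left(G \right)} = 0 + G = G$)
$8 B{\left(R{\left(a,-4 \right)} \right)} = 8 \cdot 6 = 48$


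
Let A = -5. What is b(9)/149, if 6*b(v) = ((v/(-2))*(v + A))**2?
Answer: 54/149 ≈ 0.36242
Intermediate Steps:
b(v) = v**2*(-5 + v)**2/24 (b(v) = ((v/(-2))*(v - 5))**2/6 = ((v*(-1/2))*(-5 + v))**2/6 = ((-v/2)*(-5 + v))**2/6 = (-v*(-5 + v)/2)**2/6 = (v**2*(-5 + v)**2/4)/6 = v**2*(-5 + v)**2/24)
b(9)/149 = ((1/24)*9**2*(-5 + 9)**2)/149 = ((1/24)*81*4**2)/149 = ((1/24)*81*16)/149 = (1/149)*54 = 54/149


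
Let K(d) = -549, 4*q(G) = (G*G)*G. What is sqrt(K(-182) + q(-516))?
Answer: 3*I*sqrt(3816397) ≈ 5860.7*I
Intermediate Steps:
q(G) = G**3/4 (q(G) = ((G*G)*G)/4 = (G**2*G)/4 = G**3/4)
sqrt(K(-182) + q(-516)) = sqrt(-549 + (1/4)*(-516)**3) = sqrt(-549 + (1/4)*(-137388096)) = sqrt(-549 - 34347024) = sqrt(-34347573) = 3*I*sqrt(3816397)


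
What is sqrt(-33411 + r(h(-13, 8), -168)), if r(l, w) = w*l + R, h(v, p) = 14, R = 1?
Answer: I*sqrt(35762) ≈ 189.11*I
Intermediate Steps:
r(l, w) = 1 + l*w (r(l, w) = w*l + 1 = l*w + 1 = 1 + l*w)
sqrt(-33411 + r(h(-13, 8), -168)) = sqrt(-33411 + (1 + 14*(-168))) = sqrt(-33411 + (1 - 2352)) = sqrt(-33411 - 2351) = sqrt(-35762) = I*sqrt(35762)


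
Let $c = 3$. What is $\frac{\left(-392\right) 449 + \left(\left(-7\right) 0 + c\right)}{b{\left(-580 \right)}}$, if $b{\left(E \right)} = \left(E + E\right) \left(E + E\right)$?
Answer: $- \frac{35201}{269120} \approx -0.1308$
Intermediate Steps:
$b{\left(E \right)} = 4 E^{2}$ ($b{\left(E \right)} = 2 E 2 E = 4 E^{2}$)
$\frac{\left(-392\right) 449 + \left(\left(-7\right) 0 + c\right)}{b{\left(-580 \right)}} = \frac{\left(-392\right) 449 + \left(\left(-7\right) 0 + 3\right)}{4 \left(-580\right)^{2}} = \frac{-176008 + \left(0 + 3\right)}{4 \cdot 336400} = \frac{-176008 + 3}{1345600} = \left(-176005\right) \frac{1}{1345600} = - \frac{35201}{269120}$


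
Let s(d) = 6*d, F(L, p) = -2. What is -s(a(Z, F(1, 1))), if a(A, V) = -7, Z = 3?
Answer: 42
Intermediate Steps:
-s(a(Z, F(1, 1))) = -6*(-7) = -1*(-42) = 42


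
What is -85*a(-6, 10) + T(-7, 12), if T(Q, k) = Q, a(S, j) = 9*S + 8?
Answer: 3903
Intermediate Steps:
a(S, j) = 8 + 9*S
-85*a(-6, 10) + T(-7, 12) = -85*(8 + 9*(-6)) - 7 = -85*(8 - 54) - 7 = -85*(-46) - 7 = 3910 - 7 = 3903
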